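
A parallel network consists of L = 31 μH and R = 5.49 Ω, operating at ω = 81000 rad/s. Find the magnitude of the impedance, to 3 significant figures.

X_L = ωL = 2.51 Ω
Parallel: admittances add. Y = 1/R + 1/(jωL)
Y = (0.182 − j0.398) S
|Y| = 0.438 S → |Z| = 1/|Y| = 2.28 Ω, ∠Z = −∠Y = 65.4°

2.28 Ω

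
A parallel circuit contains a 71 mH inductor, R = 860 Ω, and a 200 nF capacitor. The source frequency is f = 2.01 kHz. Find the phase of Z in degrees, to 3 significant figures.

ω = 2πf = 12630 rad/s
X_L = ωL = 897 Ω
X_C = 1/(ωC) = 396 Ω
Parallel: admittances add. Y = 1/R + 1/(jωL) + jωC
Y = (0.00116 + j0.00141) S
|Y| = 0.00183 S → |Z| = 1/|Y| = 547 Ω, ∠Z = −∠Y = -50.5°

-50.5°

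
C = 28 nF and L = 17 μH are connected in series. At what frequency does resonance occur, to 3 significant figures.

ω₀ = 1/√(LC) = 1/√(1.7e-05 × 2.8e-08) = 1.449e+06 rad/s
f₀ = ω₀/(2π) = 231 kHz

231 kHz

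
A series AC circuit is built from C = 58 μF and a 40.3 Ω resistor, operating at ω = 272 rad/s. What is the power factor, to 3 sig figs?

0.537

X_C = 1/(ωC) = 63.4 Ω
Z = 40.3 − j63.4 Ω
|Z| = √(40.3² + 63.4²) = 75.1 Ω
∠Z = arctan(-63.4/40.3) = -57.6°
cos φ = cos(-57.6°) = 0.537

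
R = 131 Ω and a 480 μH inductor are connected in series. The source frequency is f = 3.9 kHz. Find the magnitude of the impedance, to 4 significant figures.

ω = 2πf = 24500 rad/s
X_L = ωL = 11.76 Ω
Z = 131.0 + j11.76 Ω
|Z| = √(131.0² + 11.76²) = 131.5 Ω

131.5 Ω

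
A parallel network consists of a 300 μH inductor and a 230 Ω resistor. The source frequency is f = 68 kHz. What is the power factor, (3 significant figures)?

0.487

ω = 2πf = 427300 rad/s
X_L = ωL = 128 Ω
Parallel: admittances add. Y = 1/R + 1/(jωL)
Y = (0.00435 − j0.00780) S
|Y| = 0.00893 S → |Z| = 1/|Y| = 112 Ω, ∠Z = −∠Y = 60.9°
cos φ = cos(60.9°) = 0.487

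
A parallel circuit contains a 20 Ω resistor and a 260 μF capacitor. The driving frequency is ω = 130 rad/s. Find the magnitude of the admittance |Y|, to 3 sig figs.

60.4 mS

X_C = 1/(ωC) = 29.6 Ω
Parallel: admittances add. Y = 1/R + jωC
Y = (0.0500 + j0.0338) S
|Y| = 0.0604 S → |Z| = 1/|Y| = 16.6 Ω, ∠Z = −∠Y = -34.1°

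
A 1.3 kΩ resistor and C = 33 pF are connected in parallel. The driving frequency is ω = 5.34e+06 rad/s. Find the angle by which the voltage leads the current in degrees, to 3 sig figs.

-12.9°

X_C = 1/(ωC) = 5670 Ω
Parallel: admittances add. Y = 1/R + jωC
Y = (0.000769 + j0.000176) S
|Y| = 0.000789 S → |Z| = 1/|Y| = 1270 Ω, ∠Z = −∠Y = -12.9°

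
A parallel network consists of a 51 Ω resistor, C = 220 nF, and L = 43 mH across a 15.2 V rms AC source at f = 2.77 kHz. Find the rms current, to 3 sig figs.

300 mA

ω = 2πf = 17400 rad/s
X_L = ωL = 748 Ω
X_C = 1/(ωC) = 261 Ω
Parallel: admittances add. Y = 1/R + 1/(jωL) + jωC
Y = (0.0196 + j0.00249) S
|Y| = 0.0198 S → |Z| = 1/|Y| = 50.6 Ω, ∠Z = −∠Y = -7.25°
I = V/|Z| = 15.2/50.6 = 300 mA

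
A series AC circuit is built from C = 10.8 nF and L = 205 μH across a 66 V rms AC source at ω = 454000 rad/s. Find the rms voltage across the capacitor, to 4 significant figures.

X_L = ωL = 93.07 Ω
X_C = 1/(ωC) = 203.9 Ω
Net reactance X = X_L − X_C = -110.9 Ω
Z = − j110.9 Ω
|Z| = √(0² + 110.9²) = 110.9 Ω
I = V/|Z| = 595.2 mA
V_C = I·|Z_C| = 0.5952 × 203.9 = 121.4 V

121.4 V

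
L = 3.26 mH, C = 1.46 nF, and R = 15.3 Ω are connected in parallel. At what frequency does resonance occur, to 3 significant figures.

73.0 kHz

ω₀ = 1/√(LC) = 1/√(0.00326 × 1.46e-09) = 458400 rad/s
f₀ = ω₀/(2π) = 73.0 kHz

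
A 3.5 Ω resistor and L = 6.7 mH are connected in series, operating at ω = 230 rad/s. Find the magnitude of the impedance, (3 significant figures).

X_L = ωL = 1.54 Ω
Z = 3.50 + j1.54 Ω
|Z| = √(3.50² + 1.54²) = 3.82 Ω

3.82 Ω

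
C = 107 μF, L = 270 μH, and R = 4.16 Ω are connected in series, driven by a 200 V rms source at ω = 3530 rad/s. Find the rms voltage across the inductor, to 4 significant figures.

42.44 V

X_L = ωL = 0.9531 Ω
X_C = 1/(ωC) = 2.648 Ω
Net reactance X = X_L − X_C = -1.694 Ω
Z = 4.160 − j1.694 Ω
|Z| = √(4.160² + 1.694²) = 4.492 Ω
I = V/|Z| = 44.53 A
V_L = I·|Z_L| = 44.53 × 0.9531 = 42.44 V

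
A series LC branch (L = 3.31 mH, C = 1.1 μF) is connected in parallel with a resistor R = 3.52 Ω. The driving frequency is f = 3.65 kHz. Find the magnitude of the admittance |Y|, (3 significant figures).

ω = 2πf = 22930 rad/s
X_L = ωL = 75.9 Ω
X_C = 1/(ωC) = 39.6 Ω
Branch 1: Z₁ = R = 3.52 Ω
Branch 2 (series LC): Z₂ = j(X_L − X_C) = j36.3 Ω
Parallel: Z = Z₁Z₂/(Z₁+Z₂), |Z| = 3.50 Ω, ∠Z = 5.54°
|Y| = 1/|Z| = 285 mS

285 mS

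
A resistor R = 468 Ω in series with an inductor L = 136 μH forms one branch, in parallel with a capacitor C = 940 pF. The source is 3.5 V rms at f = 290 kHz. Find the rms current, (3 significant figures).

ω = 2πf = 1.822e+06 rad/s
X_L = ωL = 248 Ω
X_C = 1/(ωC) = 584 Ω
Branch 1 (R+jX_L): Z₁ = 468 + j248 Ω, |Z₁| = 530 Ω
Branch 2 (−jX_C): Z₂ = −j584 Ω
Parallel: Z = Z₁Z₂/(Z₁+Z₂), |Z| = 537 Ω, ∠Z = -26.4°
I = V/|Z| = 3.5/537 = 6.52 mA

6.52 mA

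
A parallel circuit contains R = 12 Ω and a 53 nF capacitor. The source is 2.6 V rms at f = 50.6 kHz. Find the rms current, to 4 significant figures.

ω = 2πf = 317900 rad/s
X_C = 1/(ωC) = 59.35 Ω
Parallel: admittances add. Y = 1/R + jωC
Y = (0.08333 + j0.01685) S
|Y| = 0.08502 S → |Z| = 1/|Y| = 11.76 Ω, ∠Z = −∠Y = -11.43°
I = V/|Z| = 2.6/11.76 = 221.1 mA

221.1 mA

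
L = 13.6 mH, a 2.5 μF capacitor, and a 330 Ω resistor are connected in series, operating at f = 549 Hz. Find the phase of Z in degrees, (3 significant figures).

ω = 2πf = 3449 rad/s
X_L = ωL = 46.9 Ω
X_C = 1/(ωC) = 116 Ω
Net reactance X = X_L − X_C = -69.0 Ω
Z = 330 − j69.0 Ω
|Z| = √(330² + 69.0²) = 337 Ω
∠Z = arctan(-69.0/330) = -11.8°

-11.8°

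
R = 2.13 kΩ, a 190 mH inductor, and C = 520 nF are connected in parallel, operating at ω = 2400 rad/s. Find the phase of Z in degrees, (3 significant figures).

X_L = ωL = 456 Ω
X_C = 1/(ωC) = 801 Ω
Parallel: admittances add. Y = 1/R + 1/(jωL) + jωC
Y = (0.000469 − j0.000945) S
|Y| = 0.00106 S → |Z| = 1/|Y| = 948 Ω, ∠Z = −∠Y = 63.6°

63.6°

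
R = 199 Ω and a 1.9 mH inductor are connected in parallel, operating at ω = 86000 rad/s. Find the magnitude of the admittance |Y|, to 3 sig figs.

X_L = ωL = 163 Ω
Parallel: admittances add. Y = 1/R + 1/(jωL)
Y = (0.00503 − j0.00612) S
|Y| = 0.00792 S → |Z| = 1/|Y| = 126 Ω, ∠Z = −∠Y = 50.6°

7.92 mS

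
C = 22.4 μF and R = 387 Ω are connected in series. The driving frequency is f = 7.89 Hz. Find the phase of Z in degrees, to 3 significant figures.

ω = 2πf = 49.57 rad/s
X_C = 1/(ωC) = 901 Ω
Z = 387 − j901 Ω
|Z| = √(387² + 901²) = 980 Ω
∠Z = arctan(-901/387) = -66.7°

-66.7°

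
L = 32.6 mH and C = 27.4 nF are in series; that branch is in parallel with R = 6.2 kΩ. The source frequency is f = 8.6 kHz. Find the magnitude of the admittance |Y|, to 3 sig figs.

935 μS

ω = 2πf = 54040 rad/s
X_L = ωL = 1760 Ω
X_C = 1/(ωC) = 675 Ω
Branch 1: Z₁ = R = 6200 Ω
Branch 2 (series LC): Z₂ = j(X_L − X_C) = j1090 Ω
Parallel: Z = Z₁Z₂/(Z₁+Z₂), |Z| = 1070 Ω, ∠Z = 80.1°
|Y| = 1/|Z| = 935 μS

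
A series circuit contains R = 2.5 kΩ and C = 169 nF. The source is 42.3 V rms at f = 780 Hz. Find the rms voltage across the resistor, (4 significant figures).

38.09 V

ω = 2πf = 4901 rad/s
X_C = 1/(ωC) = 1207 Ω
Z = 2500 − j1207 Ω
|Z| = √(2500² + 1207²) = 2776 Ω
I = V/|Z| = 15.24 mA
V_R = I·|Z_R| = 0.01524 × 2500 = 38.09 V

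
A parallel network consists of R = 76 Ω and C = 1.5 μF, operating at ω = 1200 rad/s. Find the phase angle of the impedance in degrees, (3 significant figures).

-7.79°

X_C = 1/(ωC) = 556 Ω
Parallel: admittances add. Y = 1/R + jωC
Y = (0.0132 + j0.00180) S
|Y| = 0.0133 S → |Z| = 1/|Y| = 75.3 Ω, ∠Z = −∠Y = -7.79°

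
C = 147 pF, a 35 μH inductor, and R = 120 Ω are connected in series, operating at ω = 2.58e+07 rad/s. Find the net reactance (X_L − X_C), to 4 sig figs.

X_L = ωL = 903.0 Ω
X_C = 1/(ωC) = 263.7 Ω
X = 903.0 − 263.7 = 639.3 Ω

639.3 Ω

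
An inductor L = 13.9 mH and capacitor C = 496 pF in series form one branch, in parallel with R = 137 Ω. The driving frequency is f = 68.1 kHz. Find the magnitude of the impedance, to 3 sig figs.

ω = 2πf = 427900 rad/s
X_L = ωL = 5950 Ω
X_C = 1/(ωC) = 4710 Ω
Branch 1: Z₁ = R = 137 Ω
Branch 2 (series LC): Z₂ = j(X_L − X_C) = j1240 Ω
Parallel: Z = Z₁Z₂/(Z₁+Z₂), |Z| = 136 Ω, ∠Z = 6.33°

136 Ω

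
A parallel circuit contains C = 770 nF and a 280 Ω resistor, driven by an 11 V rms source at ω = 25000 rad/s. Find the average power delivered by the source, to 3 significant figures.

X_C = 1/(ωC) = 51.9 Ω
Parallel: admittances add. Y = 1/R + jωC
Y = (0.00357 + j0.0192) S
|Y| = 0.0196 S → |Z| = 1/|Y| = 51.1 Ω, ∠Z = −∠Y = -79.5°
I = V/|Z| = 215 mA
P = VI cos φ = 11 × 0.215 × cos(-79.5°) = 432 mW

432 mW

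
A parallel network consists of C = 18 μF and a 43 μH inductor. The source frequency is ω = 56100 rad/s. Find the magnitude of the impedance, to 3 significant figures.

1.68 Ω

X_L = ωL = 2.41 Ω
X_C = 1/(ωC) = 0.990 Ω
Parallel: admittances add. Y = 1/(jωL) + jωC
Y = (0 + j0.595) S
|Y| = 0.595 S → |Z| = 1/|Y| = 1.68 Ω, ∠Z = −∠Y = -90.0°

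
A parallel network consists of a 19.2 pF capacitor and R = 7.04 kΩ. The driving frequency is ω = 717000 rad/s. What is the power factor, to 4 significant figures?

0.9953

X_C = 1/(ωC) = 72640 Ω
Parallel: admittances add. Y = 1/R + jωC
Y = (0.0001420 + j1.377e-05) S
|Y| = 0.0001427 S → |Z| = 1/|Y| = 7007 Ω, ∠Z = −∠Y = -5.536°
cos φ = cos(-5.536°) = 0.9953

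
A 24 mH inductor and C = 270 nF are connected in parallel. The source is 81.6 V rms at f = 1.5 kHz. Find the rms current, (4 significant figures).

ω = 2πf = 9425 rad/s
X_L = ωL = 226.2 Ω
X_C = 1/(ωC) = 393.0 Ω
Parallel: admittances add. Y = 1/(jωL) + jωC
Y = (0 − j0.001876) S
|Y| = 0.001876 S → |Z| = 1/|Y| = 533.0 Ω, ∠Z = −∠Y = 90.00°
I = V/|Z| = 81.6/533.0 = 153.1 mA

153.1 mA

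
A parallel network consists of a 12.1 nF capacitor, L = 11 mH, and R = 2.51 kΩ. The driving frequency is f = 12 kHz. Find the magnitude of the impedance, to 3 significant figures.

2020 Ω

ω = 2πf = 75400 rad/s
X_L = ωL = 829 Ω
X_C = 1/(ωC) = 1100 Ω
Parallel: admittances add. Y = 1/R + 1/(jωL) + jωC
Y = (0.000398 − j0.000293) S
|Y| = 0.000495 S → |Z| = 1/|Y| = 2020 Ω, ∠Z = −∠Y = 36.4°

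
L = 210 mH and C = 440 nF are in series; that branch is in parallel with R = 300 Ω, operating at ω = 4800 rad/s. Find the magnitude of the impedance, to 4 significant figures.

X_L = ωL = 1008 Ω
X_C = 1/(ωC) = 473.5 Ω
Branch 1: Z₁ = R = 300.0 Ω
Branch 2 (series LC): Z₂ = j(X_L − X_C) = j534.5 Ω
Parallel: Z = Z₁Z₂/(Z₁+Z₂), |Z| = 261.6 Ω, ∠Z = 29.30°

261.6 Ω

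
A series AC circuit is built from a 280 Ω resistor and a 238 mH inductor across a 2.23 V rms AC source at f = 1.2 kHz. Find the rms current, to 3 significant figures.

1.23 mA

ω = 2πf = 7540 rad/s
X_L = ωL = 1790 Ω
Z = 280 + j1790 Ω
|Z| = √(280² + 1790²) = 1820 Ω
I = V/|Z| = 2.23/1820 = 1.23 mA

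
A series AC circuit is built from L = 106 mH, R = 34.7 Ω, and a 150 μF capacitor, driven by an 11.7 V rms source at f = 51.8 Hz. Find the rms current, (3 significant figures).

ω = 2πf = 325.5 rad/s
X_L = ωL = 34.5 Ω
X_C = 1/(ωC) = 20.5 Ω
Net reactance X = X_L − X_C = 14.0 Ω
Z = 34.7 + j14.0 Ω
|Z| = √(34.7² + 14.0²) = 37.4 Ω
I = V/|Z| = 11.7/37.4 = 313 mA

313 mA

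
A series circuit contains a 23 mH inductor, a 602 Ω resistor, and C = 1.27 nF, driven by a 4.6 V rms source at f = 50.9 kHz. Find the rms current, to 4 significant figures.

ω = 2πf = 319800 rad/s
X_L = ωL = 7356 Ω
X_C = 1/(ωC) = 2462 Ω
Net reactance X = X_L − X_C = 4894 Ω
Z = 602.0 + j4894 Ω
|Z| = √(602.0² + 4894²) = 4931 Ω
I = V/|Z| = 4.6/4931 = 933.0 μA

933.0 μA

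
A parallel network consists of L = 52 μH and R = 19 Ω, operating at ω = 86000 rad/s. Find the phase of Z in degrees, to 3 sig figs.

X_L = ωL = 4.47 Ω
Parallel: admittances add. Y = 1/R + 1/(jωL)
Y = (0.0526 − j0.224) S
|Y| = 0.230 S → |Z| = 1/|Y| = 4.35 Ω, ∠Z = −∠Y = 76.8°

76.8°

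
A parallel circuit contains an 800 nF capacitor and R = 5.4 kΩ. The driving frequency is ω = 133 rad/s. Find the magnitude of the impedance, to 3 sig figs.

X_C = 1/(ωC) = 9400 Ω
Parallel: admittances add. Y = 1/R + jωC
Y = (0.000185 + j0.000106) S
|Y| = 0.000214 S → |Z| = 1/|Y| = 4680 Ω, ∠Z = −∠Y = -29.9°

4680 Ω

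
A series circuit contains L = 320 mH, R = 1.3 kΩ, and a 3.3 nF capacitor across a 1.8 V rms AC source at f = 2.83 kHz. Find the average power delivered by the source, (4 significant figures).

ω = 2πf = 17780 rad/s
X_L = ωL = 5690 Ω
X_C = 1/(ωC) = 17040 Ω
Net reactance X = X_L − X_C = -11350 Ω
Z = 1300 − j11350 Ω
|Z| = √(1300² + 11350²) = 11430 Ω
∠Z = arctan(-11350/1300) = -83.47°
I = V/|Z| = 157.5 μA
P = VI cos φ = 1.8 × 0.0001575 × cos(-83.47°) = 32.26 μW

32.26 μW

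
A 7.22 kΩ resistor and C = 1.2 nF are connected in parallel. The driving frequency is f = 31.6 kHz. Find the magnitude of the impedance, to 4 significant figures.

ω = 2πf = 198500 rad/s
X_C = 1/(ωC) = 4197 Ω
Parallel: admittances add. Y = 1/R + jωC
Y = (0.0001385 + j0.0002383) S
|Y| = 0.0002756 S → |Z| = 1/|Y| = 3629 Ω, ∠Z = −∠Y = -59.83°

3629 Ω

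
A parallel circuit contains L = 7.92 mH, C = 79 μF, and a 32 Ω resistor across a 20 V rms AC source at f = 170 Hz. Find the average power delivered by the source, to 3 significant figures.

12.5 W

ω = 2πf = 1068 rad/s
X_L = ωL = 8.46 Ω
X_C = 1/(ωC) = 11.9 Ω
Parallel: admittances add. Y = 1/R + 1/(jωL) + jωC
Y = (0.0312 − j0.0338) S
|Y| = 0.0461 S → |Z| = 1/|Y| = 21.7 Ω, ∠Z = −∠Y = 47.3°
I = V/|Z| = 921 mA
P = VI cos φ = 20 × 0.921 × cos(47.3°) = 12.5 W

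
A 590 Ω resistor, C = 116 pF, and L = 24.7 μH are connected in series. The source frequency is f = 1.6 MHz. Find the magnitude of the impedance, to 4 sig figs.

848.1 Ω

ω = 2πf = 1.005e+07 rad/s
X_L = ωL = 248.3 Ω
X_C = 1/(ωC) = 857.5 Ω
Net reactance X = X_L − X_C = -609.2 Ω
Z = 590.0 − j609.2 Ω
|Z| = √(590.0² + 609.2²) = 848.1 Ω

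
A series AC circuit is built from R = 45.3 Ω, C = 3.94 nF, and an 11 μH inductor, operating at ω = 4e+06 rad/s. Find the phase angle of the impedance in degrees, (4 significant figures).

X_L = ωL = 44.00 Ω
X_C = 1/(ωC) = 63.45 Ω
Net reactance X = X_L − X_C = -19.45 Ω
Z = 45.30 − j19.45 Ω
|Z| = √(45.30² + 19.45²) = 49.30 Ω
∠Z = arctan(-19.45/45.30) = -23.24°

-23.24°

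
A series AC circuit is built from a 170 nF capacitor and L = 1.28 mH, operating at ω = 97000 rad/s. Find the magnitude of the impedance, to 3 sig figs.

X_L = ωL = 124 Ω
X_C = 1/(ωC) = 60.6 Ω
Net reactance X = X_L − X_C = 63.5 Ω
Z = j63.5 Ω
|Z| = √(0² + 63.5²) = 63.5 Ω

63.5 Ω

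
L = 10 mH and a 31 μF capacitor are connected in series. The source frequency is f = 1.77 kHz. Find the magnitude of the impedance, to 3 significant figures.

ω = 2πf = 11120 rad/s
X_L = ωL = 111 Ω
X_C = 1/(ωC) = 2.90 Ω
Net reactance X = X_L − X_C = 108 Ω
Z = j108 Ω
|Z| = √(0² + 108²) = 108 Ω

108 Ω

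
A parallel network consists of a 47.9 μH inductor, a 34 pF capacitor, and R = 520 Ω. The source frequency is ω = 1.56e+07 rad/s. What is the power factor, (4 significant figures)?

0.9220

X_L = ωL = 747.2 Ω
X_C = 1/(ωC) = 1885 Ω
Parallel: admittances add. Y = 1/R + 1/(jωL) + jωC
Y = (0.001923 − j0.0008079) S
|Y| = 0.002086 S → |Z| = 1/|Y| = 479.4 Ω, ∠Z = −∠Y = 22.79°
cos φ = cos(22.79°) = 0.9220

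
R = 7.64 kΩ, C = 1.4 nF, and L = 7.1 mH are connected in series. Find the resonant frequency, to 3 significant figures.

ω₀ = 1/√(LC) = 1/√(0.0071 × 1.4e-09) = 317200 rad/s
f₀ = ω₀/(2π) = 50.5 kHz

50.5 kHz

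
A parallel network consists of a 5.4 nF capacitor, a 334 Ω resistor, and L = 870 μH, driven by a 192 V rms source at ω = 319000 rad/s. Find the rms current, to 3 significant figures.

679 mA

X_L = ωL = 278 Ω
X_C = 1/(ωC) = 581 Ω
Parallel: admittances add. Y = 1/R + 1/(jωL) + jωC
Y = (0.00299 − j0.00188) S
|Y| = 0.00354 S → |Z| = 1/|Y| = 283 Ω, ∠Z = −∠Y = 32.1°
I = V/|Z| = 192/283 = 679 mA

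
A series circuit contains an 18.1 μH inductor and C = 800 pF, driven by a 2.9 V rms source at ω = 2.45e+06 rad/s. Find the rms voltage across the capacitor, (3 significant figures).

X_L = ωL = 44.3 Ω
X_C = 1/(ωC) = 510 Ω
Net reactance X = X_L − X_C = -466 Ω
Z = − j466 Ω
|Z| = √(0² + 466²) = 466 Ω
I = V/|Z| = 6.23 mA
V_C = I·|Z_C| = 0.00623 × 510 = 3.18 V

3.18 V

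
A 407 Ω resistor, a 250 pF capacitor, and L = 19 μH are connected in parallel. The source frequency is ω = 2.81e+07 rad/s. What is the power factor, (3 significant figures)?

0.430

X_L = ωL = 534 Ω
X_C = 1/(ωC) = 142 Ω
Parallel: admittances add. Y = 1/R + 1/(jωL) + jωC
Y = (0.00246 + j0.00515) S
|Y| = 0.00571 S → |Z| = 1/|Y| = 175 Ω, ∠Z = −∠Y = -64.5°
cos φ = cos(-64.5°) = 0.430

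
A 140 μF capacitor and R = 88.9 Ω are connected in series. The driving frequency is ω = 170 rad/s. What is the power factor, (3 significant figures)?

0.904

X_C = 1/(ωC) = 42.0 Ω
Z = 88.9 − j42.0 Ω
|Z| = √(88.9² + 42.0²) = 98.3 Ω
∠Z = arctan(-42.0/88.9) = -25.3°
cos φ = cos(-25.3°) = 0.904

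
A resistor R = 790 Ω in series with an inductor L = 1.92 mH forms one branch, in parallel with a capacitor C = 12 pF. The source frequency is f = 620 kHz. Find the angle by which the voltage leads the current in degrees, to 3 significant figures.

ω = 2πf = 3.896e+06 rad/s
X_L = ωL = 7480 Ω
X_C = 1/(ωC) = 21400 Ω
Branch 1 (R+jX_L): Z₁ = 790 + j7480 Ω, |Z₁| = 7520 Ω
Branch 2 (−jX_C): Z₂ = −j21400 Ω
Parallel: Z = Z₁Z₂/(Z₁+Z₂), |Z| = 11500 Ω, ∠Z = 80.7°

80.7°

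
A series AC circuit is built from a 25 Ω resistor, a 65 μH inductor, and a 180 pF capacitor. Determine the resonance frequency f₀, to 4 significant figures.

ω₀ = 1/√(LC) = 1/√(6.5e-05 × 1.8e-10) = 9.245e+06 rad/s
f₀ = ω₀/(2π) = 1.471 MHz

1.471 MHz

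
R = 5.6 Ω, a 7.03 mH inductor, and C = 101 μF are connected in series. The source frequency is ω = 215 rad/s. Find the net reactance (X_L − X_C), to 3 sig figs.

-44.5 Ω

X_L = ωL = 1.51 Ω
X_C = 1/(ωC) = 46.1 Ω
X = 1.51 − 46.1 = -44.5 Ω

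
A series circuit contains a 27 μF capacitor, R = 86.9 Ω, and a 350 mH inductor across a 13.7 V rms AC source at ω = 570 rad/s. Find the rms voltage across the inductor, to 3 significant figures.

X_L = ωL = 200 Ω
X_C = 1/(ωC) = 65.0 Ω
Net reactance X = X_L − X_C = 135 Ω
Z = 86.9 + j135 Ω
|Z| = √(86.9² + 135²) = 160 Ω
I = V/|Z| = 85.5 mA
V_L = I·|Z_L| = 0.0855 × 200 = 17.1 V

17.1 V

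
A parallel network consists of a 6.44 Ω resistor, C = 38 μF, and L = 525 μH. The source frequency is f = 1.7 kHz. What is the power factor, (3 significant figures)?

0.564

ω = 2πf = 10680 rad/s
X_L = ωL = 5.61 Ω
X_C = 1/(ωC) = 2.46 Ω
Parallel: admittances add. Y = 1/R + 1/(jωL) + jωC
Y = (0.155 + j0.228) S
|Y| = 0.275 S → |Z| = 1/|Y| = 3.63 Ω, ∠Z = −∠Y = -55.7°
cos φ = cos(-55.7°) = 0.564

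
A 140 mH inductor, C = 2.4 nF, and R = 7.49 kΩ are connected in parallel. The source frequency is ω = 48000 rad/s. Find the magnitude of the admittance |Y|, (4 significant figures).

137.7 μS

X_L = ωL = 6720 Ω
X_C = 1/(ωC) = 8681 Ω
Parallel: admittances add. Y = 1/R + 1/(jωL) + jωC
Y = (0.0001335 − j3.361e-05) S
|Y| = 0.0001377 S → |Z| = 1/|Y| = 7263 Ω, ∠Z = −∠Y = 14.13°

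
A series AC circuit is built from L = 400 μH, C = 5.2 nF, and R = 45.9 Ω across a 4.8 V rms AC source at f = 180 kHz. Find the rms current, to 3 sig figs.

16.8 mA

ω = 2πf = 1.131e+06 rad/s
X_L = ωL = 452 Ω
X_C = 1/(ωC) = 170 Ω
Net reactance X = X_L − X_C = 282 Ω
Z = 45.9 + j282 Ω
|Z| = √(45.9² + 282²) = 286 Ω
I = V/|Z| = 4.8/286 = 16.8 mA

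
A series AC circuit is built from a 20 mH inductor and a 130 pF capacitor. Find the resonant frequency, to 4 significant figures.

98.70 kHz

ω₀ = 1/√(LC) = 1/√(0.02 × 1.3e-10) = 620200 rad/s
f₀ = ω₀/(2π) = 98.70 kHz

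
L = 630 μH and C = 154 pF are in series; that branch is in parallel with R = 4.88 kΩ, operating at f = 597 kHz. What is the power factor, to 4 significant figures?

0.1284

ω = 2πf = 3.751e+06 rad/s
X_L = ωL = 2363 Ω
X_C = 1/(ωC) = 1731 Ω
Branch 1: Z₁ = R = 4880 Ω
Branch 2 (series LC): Z₂ = j(X_L − X_C) = j632.1 Ω
Parallel: Z = Z₁Z₂/(Z₁+Z₂), |Z| = 626.8 Ω, ∠Z = 82.62°
cos φ = cos(82.62°) = 0.1284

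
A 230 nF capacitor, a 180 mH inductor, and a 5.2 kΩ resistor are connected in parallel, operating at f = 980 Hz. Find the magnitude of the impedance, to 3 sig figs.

1820 Ω

ω = 2πf = 6158 rad/s
X_L = ωL = 1110 Ω
X_C = 1/(ωC) = 706 Ω
Parallel: admittances add. Y = 1/R + 1/(jωL) + jωC
Y = (0.000192 + j0.000514) S
|Y| = 0.000549 S → |Z| = 1/|Y| = 1820 Ω, ∠Z = −∠Y = -69.5°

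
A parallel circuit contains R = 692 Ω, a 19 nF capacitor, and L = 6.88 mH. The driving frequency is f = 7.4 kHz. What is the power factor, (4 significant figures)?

ω = 2πf = 46500 rad/s
X_L = ωL = 319.9 Ω
X_C = 1/(ωC) = 1132 Ω
Parallel: admittances add. Y = 1/R + 1/(jωL) + jωC
Y = (0.001445 − j0.002243) S
|Y| = 0.002668 S → |Z| = 1/|Y| = 374.8 Ω, ∠Z = −∠Y = 57.20°
cos φ = cos(57.20°) = 0.5417

0.5417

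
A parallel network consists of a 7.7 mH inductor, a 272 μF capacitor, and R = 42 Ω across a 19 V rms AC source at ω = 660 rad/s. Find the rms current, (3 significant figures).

X_L = ωL = 5.08 Ω
X_C = 1/(ωC) = 5.57 Ω
Parallel: admittances add. Y = 1/R + 1/(jωL) + jωC
Y = (0.0238 − j0.0173) S
|Y| = 0.0294 S → |Z| = 1/|Y| = 34.0 Ω, ∠Z = −∠Y = 35.9°
I = V/|Z| = 19/34.0 = 559 mA

559 mA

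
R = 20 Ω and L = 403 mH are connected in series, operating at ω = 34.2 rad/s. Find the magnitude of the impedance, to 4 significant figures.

X_L = ωL = 13.78 Ω
Z = 20.00 + j13.78 Ω
|Z| = √(20.00² + 13.78²) = 24.29 Ω

24.29 Ω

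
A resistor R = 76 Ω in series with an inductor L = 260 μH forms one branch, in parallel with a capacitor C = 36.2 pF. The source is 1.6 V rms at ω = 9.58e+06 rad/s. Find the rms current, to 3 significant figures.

89.1 μA

X_L = ωL = 2490 Ω
X_C = 1/(ωC) = 2880 Ω
Branch 1 (R+jX_L): Z₁ = 76.0 + j2490 Ω, |Z₁| = 2490 Ω
Branch 2 (−jX_C): Z₂ = −j2880 Ω
Parallel: Z = Z₁Z₂/(Z₁+Z₂), |Z| = 18000 Ω, ∠Z = 77.3°
I = V/|Z| = 1.6/18000 = 89.1 μA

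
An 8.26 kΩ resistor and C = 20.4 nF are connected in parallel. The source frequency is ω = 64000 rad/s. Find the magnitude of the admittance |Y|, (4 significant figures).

X_C = 1/(ωC) = 765.9 Ω
Parallel: admittances add. Y = 1/R + jωC
Y = (0.0001211 + j0.001306) S
|Y| = 0.001311 S → |Z| = 1/|Y| = 762.7 Ω, ∠Z = −∠Y = -84.70°

1.311 mS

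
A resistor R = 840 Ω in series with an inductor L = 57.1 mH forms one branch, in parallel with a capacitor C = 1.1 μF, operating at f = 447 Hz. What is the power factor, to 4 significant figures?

ω = 2πf = 2809 rad/s
X_L = ωL = 160.4 Ω
X_C = 1/(ωC) = 323.7 Ω
Branch 1 (R+jX_L): Z₁ = 840.0 + j160.4 Ω, |Z₁| = 855.2 Ω
Branch 2 (−jX_C): Z₂ = −j323.7 Ω
Parallel: Z = Z₁Z₂/(Z₁+Z₂), |Z| = 323.5 Ω, ∠Z = -68.19°
cos φ = cos(-68.19°) = 0.3715

0.3715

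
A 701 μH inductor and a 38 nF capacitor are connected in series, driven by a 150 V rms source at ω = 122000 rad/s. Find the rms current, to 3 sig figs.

X_L = ωL = 85.5 Ω
X_C = 1/(ωC) = 216 Ω
Net reactance X = X_L − X_C = -130 Ω
Z = − j130 Ω
|Z| = √(0² + 130²) = 130 Ω
I = V/|Z| = 150/130 = 1.15 A

1.15 A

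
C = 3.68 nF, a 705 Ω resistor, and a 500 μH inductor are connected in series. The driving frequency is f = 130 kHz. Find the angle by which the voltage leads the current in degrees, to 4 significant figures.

ω = 2πf = 816800 rad/s
X_L = ωL = 408.4 Ω
X_C = 1/(ωC) = 332.7 Ω
Net reactance X = X_L − X_C = 75.73 Ω
Z = 705.0 + j75.73 Ω
|Z| = √(705.0² + 75.73²) = 709.1 Ω
∠Z = arctan(75.73/705.0) = 6.131°

6.131°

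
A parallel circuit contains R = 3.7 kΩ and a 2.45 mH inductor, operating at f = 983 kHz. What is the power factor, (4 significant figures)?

ω = 2πf = 6.176e+06 rad/s
X_L = ωL = 15130 Ω
Parallel: admittances add. Y = 1/R + 1/(jωL)
Y = (0.0002703 − j6.608e-05) S
|Y| = 0.0002782 S → |Z| = 1/|Y| = 3594 Ω, ∠Z = −∠Y = 13.74°
cos φ = cos(13.74°) = 0.9714

0.9714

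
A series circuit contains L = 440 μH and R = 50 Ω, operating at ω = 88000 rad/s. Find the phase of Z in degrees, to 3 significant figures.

X_L = ωL = 38.7 Ω
Z = 50.0 + j38.7 Ω
|Z| = √(50.0² + 38.7²) = 63.2 Ω
∠Z = arctan(38.7/50.0) = 37.8°

37.8°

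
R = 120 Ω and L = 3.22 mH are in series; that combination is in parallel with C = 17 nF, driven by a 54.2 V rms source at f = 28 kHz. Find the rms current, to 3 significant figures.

73.2 mA

ω = 2πf = 175900 rad/s
X_L = ωL = 566 Ω
X_C = 1/(ωC) = 334 Ω
Branch 1 (R+jX_L): Z₁ = 120 + j566 Ω, |Z₁| = 579 Ω
Branch 2 (−jX_C): Z₂ = −j334 Ω
Parallel: Z = Z₁Z₂/(Z₁+Z₂), |Z| = 741 Ω, ∠Z = -74.6°
I = V/|Z| = 54.2/741 = 73.2 mA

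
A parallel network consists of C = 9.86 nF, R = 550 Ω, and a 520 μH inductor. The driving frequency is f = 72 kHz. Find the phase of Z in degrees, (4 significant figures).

ω = 2πf = 452400 rad/s
X_L = ωL = 235.2 Ω
X_C = 1/(ωC) = 224.2 Ω
Parallel: admittances add. Y = 1/R + 1/(jωL) + jωC
Y = (0.001818 + j0.0002096) S
|Y| = 0.001830 S → |Z| = 1/|Y| = 546.4 Ω, ∠Z = −∠Y = -6.577°

-6.577°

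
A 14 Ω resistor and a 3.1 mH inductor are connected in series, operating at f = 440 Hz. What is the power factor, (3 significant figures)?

ω = 2πf = 2765 rad/s
X_L = ωL = 8.57 Ω
Z = 14.0 + j8.57 Ω
|Z| = √(14.0² + 8.57²) = 16.4 Ω
∠Z = arctan(8.57/14.0) = 31.5°
cos φ = cos(31.5°) = 0.853

0.853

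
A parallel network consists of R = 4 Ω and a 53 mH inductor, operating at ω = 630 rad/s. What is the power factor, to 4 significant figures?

0.9929

X_L = ωL = 33.39 Ω
Parallel: admittances add. Y = 1/R + 1/(jωL)
Y = (0.2500 − j0.02995) S
|Y| = 0.2518 S → |Z| = 1/|Y| = 3.972 Ω, ∠Z = −∠Y = 6.831°
cos φ = cos(6.831°) = 0.9929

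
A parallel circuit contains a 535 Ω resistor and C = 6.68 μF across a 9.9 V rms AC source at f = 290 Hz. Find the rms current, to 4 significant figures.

121.9 mA

ω = 2πf = 1822 rad/s
X_C = 1/(ωC) = 82.16 Ω
Parallel: admittances add. Y = 1/R + jωC
Y = (0.001869 + j0.01217) S
|Y| = 0.01231 S → |Z| = 1/|Y| = 81.21 Ω, ∠Z = −∠Y = -81.27°
I = V/|Z| = 9.9/81.21 = 121.9 mA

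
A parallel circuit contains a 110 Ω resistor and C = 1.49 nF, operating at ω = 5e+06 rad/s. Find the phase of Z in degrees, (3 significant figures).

X_C = 1/(ωC) = 134 Ω
Parallel: admittances add. Y = 1/R + jωC
Y = (0.00909 + j0.00745) S
|Y| = 0.0118 S → |Z| = 1/|Y| = 85.1 Ω, ∠Z = −∠Y = -39.3°

-39.3°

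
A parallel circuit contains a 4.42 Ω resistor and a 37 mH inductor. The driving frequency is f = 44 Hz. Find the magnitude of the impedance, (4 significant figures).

4.057 Ω

ω = 2πf = 276.5 rad/s
X_L = ωL = 10.23 Ω
Parallel: admittances add. Y = 1/R + 1/(jωL)
Y = (0.2262 − j0.09776) S
|Y| = 0.2465 S → |Z| = 1/|Y| = 4.057 Ω, ∠Z = −∠Y = 23.37°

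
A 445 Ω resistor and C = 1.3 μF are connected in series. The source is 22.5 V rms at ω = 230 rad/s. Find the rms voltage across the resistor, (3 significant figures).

X_C = 1/(ωC) = 3340 Ω
Z = 445 − j3340 Ω
|Z| = √(445² + 3340²) = 3370 Ω
I = V/|Z| = 6.67 mA
V_R = I·|Z_R| = 0.00667 × 445 = 2.97 V

2.97 V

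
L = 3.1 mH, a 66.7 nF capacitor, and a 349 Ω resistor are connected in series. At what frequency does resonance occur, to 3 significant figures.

ω₀ = 1/√(LC) = 1/√(0.0031 × 6.67e-08) = 69540 rad/s
f₀ = ω₀/(2π) = 11.1 kHz

11.1 kHz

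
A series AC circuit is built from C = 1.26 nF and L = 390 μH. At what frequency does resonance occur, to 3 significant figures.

227 kHz

ω₀ = 1/√(LC) = 1/√(0.00039 × 1.26e-09) = 1.427e+06 rad/s
f₀ = ω₀/(2π) = 227 kHz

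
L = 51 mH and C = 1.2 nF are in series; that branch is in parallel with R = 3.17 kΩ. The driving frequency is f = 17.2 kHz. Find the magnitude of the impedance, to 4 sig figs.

1807 Ω

ω = 2πf = 108100 rad/s
X_L = ωL = 5512 Ω
X_C = 1/(ωC) = 7711 Ω
Branch 1: Z₁ = R = 3170 Ω
Branch 2 (series LC): Z₂ = j(X_L − X_C) = −j2199 Ω
Parallel: Z = Z₁Z₂/(Z₁+Z₂), |Z| = 1807 Ω, ∠Z = -55.25°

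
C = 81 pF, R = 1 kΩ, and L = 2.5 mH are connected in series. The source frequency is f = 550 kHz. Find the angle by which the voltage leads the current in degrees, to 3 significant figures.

ω = 2πf = 3.456e+06 rad/s
X_L = ωL = 8640 Ω
X_C = 1/(ωC) = 3570 Ω
Net reactance X = X_L − X_C = 5070 Ω
Z = 1000 + j5070 Ω
|Z| = √(1000² + 5070²) = 5160 Ω
∠Z = arctan(5070/1000) = 78.8°

78.8°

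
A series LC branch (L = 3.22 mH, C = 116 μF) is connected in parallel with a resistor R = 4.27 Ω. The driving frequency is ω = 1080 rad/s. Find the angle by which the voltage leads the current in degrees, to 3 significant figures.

X_L = ωL = 3.48 Ω
X_C = 1/(ωC) = 7.98 Ω
Branch 1: Z₁ = R = 4.27 Ω
Branch 2 (series LC): Z₂ = j(X_L − X_C) = −j4.50 Ω
Parallel: Z = Z₁Z₂/(Z₁+Z₂), |Z| = 3.10 Ω, ∠Z = -43.5°

-43.5°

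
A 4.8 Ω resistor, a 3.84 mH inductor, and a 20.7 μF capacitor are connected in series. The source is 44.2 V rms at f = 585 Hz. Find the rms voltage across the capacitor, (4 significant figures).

118.6 V

ω = 2πf = 3676 rad/s
X_L = ωL = 14.11 Ω
X_C = 1/(ωC) = 13.14 Ω
Net reactance X = X_L − X_C = 0.9716 Ω
Z = 4.800 + j0.9716 Ω
|Z| = √(4.800² + 0.9716²) = 4.897 Ω
I = V/|Z| = 9.025 A
V_C = I·|Z_C| = 9.025 × 13.14 = 118.6 V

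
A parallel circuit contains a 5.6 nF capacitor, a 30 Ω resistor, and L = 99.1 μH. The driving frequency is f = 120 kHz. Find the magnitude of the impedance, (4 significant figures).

ω = 2πf = 754000 rad/s
X_L = ωL = 74.72 Ω
X_C = 1/(ωC) = 236.8 Ω
Parallel: admittances add. Y = 1/R + 1/(jωL) + jωC
Y = (0.03333 − j0.009161) S
|Y| = 0.03457 S → |Z| = 1/|Y| = 28.93 Ω, ∠Z = −∠Y = 15.37°

28.93 Ω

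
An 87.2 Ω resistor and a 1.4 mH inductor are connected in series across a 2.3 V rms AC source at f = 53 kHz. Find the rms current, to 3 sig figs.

ω = 2πf = 333000 rad/s
X_L = ωL = 466 Ω
Z = 87.2 + j466 Ω
|Z| = √(87.2² + 466²) = 474 Ω
I = V/|Z| = 2.3/474 = 4.85 mA

4.85 mA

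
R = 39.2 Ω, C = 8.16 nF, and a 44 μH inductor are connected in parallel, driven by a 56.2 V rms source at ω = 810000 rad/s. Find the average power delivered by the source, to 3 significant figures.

80.6 W

X_L = ωL = 35.6 Ω
X_C = 1/(ωC) = 151 Ω
Parallel: admittances add. Y = 1/R + 1/(jωL) + jωC
Y = (0.0255 − j0.0214) S
|Y| = 0.0333 S → |Z| = 1/|Y| = 30.0 Ω, ∠Z = −∠Y = 40.1°
I = V/|Z| = 1.87 A
P = VI cos φ = 56.2 × 1.87 × cos(40.1°) = 80.6 W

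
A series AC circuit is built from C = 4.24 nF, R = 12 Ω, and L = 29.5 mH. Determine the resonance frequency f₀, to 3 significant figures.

14.2 kHz

ω₀ = 1/√(LC) = 1/√(0.0295 × 4.24e-09) = 89410 rad/s
f₀ = ω₀/(2π) = 14.2 kHz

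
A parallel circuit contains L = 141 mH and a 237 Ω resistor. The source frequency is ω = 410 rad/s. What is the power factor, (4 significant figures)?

0.2370

X_L = ωL = 57.81 Ω
Parallel: admittances add. Y = 1/R + 1/(jωL)
Y = (0.004219 − j0.01730) S
|Y| = 0.01781 S → |Z| = 1/|Y| = 56.16 Ω, ∠Z = −∠Y = 76.29°
cos φ = cos(76.29°) = 0.2370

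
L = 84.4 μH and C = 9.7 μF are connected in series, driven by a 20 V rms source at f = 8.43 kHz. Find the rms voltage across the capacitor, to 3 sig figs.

ω = 2πf = 52970 rad/s
X_L = ωL = 4.47 Ω
X_C = 1/(ωC) = 1.95 Ω
Net reactance X = X_L − X_C = 2.52 Ω
Z = j2.52 Ω
|Z| = √(0² + 2.52²) = 2.52 Ω
I = V/|Z| = 7.92 A
V_C = I·|Z_C| = 7.92 × 1.95 = 15.4 V

15.4 V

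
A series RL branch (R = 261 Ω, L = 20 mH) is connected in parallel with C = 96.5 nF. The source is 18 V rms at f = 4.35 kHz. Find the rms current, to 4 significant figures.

24.31 mA

ω = 2πf = 27330 rad/s
X_L = ωL = 546.6 Ω
X_C = 1/(ωC) = 379.1 Ω
Branch 1 (R+jX_L): Z₁ = 261.0 + j546.6 Ω, |Z₁| = 605.8 Ω
Branch 2 (−jX_C): Z₂ = −j379.1 Ω
Parallel: Z = Z₁Z₂/(Z₁+Z₂), |Z| = 740.6 Ω, ∠Z = -58.21°
I = V/|Z| = 18/740.6 = 24.31 mA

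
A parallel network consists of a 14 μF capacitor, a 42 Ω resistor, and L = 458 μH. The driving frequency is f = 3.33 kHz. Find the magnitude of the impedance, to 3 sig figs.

5.26 Ω

ω = 2πf = 20920 rad/s
X_L = ωL = 9.58 Ω
X_C = 1/(ωC) = 3.41 Ω
Parallel: admittances add. Y = 1/R + 1/(jωL) + jωC
Y = (0.0238 + j0.189) S
|Y| = 0.190 S → |Z| = 1/|Y| = 5.26 Ω, ∠Z = −∠Y = -82.8°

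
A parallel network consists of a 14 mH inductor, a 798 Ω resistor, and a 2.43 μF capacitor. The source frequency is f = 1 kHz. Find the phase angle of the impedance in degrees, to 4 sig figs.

ω = 2πf = 6283 rad/s
X_L = ωL = 87.96 Ω
X_C = 1/(ωC) = 65.50 Ω
Parallel: admittances add. Y = 1/R + 1/(jωL) + jωC
Y = (0.001253 + j0.003900) S
|Y| = 0.004096 S → |Z| = 1/|Y| = 244.1 Ω, ∠Z = −∠Y = -72.19°

-72.19°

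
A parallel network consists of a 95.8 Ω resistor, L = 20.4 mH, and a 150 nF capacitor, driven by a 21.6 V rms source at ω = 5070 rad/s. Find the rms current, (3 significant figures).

X_L = ωL = 103 Ω
X_C = 1/(ωC) = 1310 Ω
Parallel: admittances add. Y = 1/R + 1/(jωL) + jωC
Y = (0.0104 − j0.00891) S
|Y| = 0.0137 S → |Z| = 1/|Y| = 72.9 Ω, ∠Z = −∠Y = 40.5°
I = V/|Z| = 21.6/72.9 = 296 mA

296 mA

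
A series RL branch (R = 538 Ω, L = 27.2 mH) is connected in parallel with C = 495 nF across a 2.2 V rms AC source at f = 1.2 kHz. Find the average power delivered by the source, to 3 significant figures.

ω = 2πf = 7540 rad/s
X_L = ωL = 205 Ω
X_C = 1/(ωC) = 268 Ω
Branch 1 (R+jX_L): Z₁ = 538 + j205 Ω, |Z₁| = 576 Ω
Branch 2 (−jX_C): Z₂ = −j268 Ω
Parallel: Z = Z₁Z₂/(Z₁+Z₂), |Z| = 285 Ω, ∠Z = -62.5°
I = V/|Z| = 7.72 mA
P = VI cos φ = 2.2 × 0.00772 × cos(-62.5°) = 7.85 mW

7.85 mW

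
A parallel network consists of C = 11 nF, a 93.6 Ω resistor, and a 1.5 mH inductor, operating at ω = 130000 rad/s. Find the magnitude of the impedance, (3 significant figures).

88.5 Ω

X_L = ωL = 195 Ω
X_C = 1/(ωC) = 699 Ω
Parallel: admittances add. Y = 1/R + 1/(jωL) + jωC
Y = (0.0107 − j0.00370) S
|Y| = 0.0113 S → |Z| = 1/|Y| = 88.5 Ω, ∠Z = −∠Y = 19.1°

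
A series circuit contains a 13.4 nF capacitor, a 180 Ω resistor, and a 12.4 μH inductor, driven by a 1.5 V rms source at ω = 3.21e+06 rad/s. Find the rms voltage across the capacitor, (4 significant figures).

0.1929 V

X_L = ωL = 39.80 Ω
X_C = 1/(ωC) = 23.25 Ω
Net reactance X = X_L − X_C = 16.56 Ω
Z = 180.0 + j16.56 Ω
|Z| = √(180.0² + 16.56²) = 180.8 Ω
I = V/|Z| = 8.298 mA
V_C = I·|Z_C| = 0.008298 × 23.25 = 0.1929 V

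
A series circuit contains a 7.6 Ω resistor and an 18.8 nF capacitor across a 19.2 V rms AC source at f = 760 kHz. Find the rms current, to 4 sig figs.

ω = 2πf = 4.775e+06 rad/s
X_C = 1/(ωC) = 11.14 Ω
Z = 7.600 − j11.14 Ω
|Z| = √(7.600² + 11.14²) = 13.48 Ω
I = V/|Z| = 19.2/13.48 = 1.424 A

1.424 A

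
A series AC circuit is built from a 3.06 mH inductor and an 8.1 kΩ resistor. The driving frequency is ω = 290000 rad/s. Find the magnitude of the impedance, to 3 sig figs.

X_L = ωL = 887 Ω
Z = 8100 + j887 Ω
|Z| = √(8100² + 887²) = 8150 Ω

8150 Ω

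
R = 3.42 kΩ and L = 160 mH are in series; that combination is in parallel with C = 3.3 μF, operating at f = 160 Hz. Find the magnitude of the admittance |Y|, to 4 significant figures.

ω = 2πf = 1005 rad/s
X_L = ωL = 160.8 Ω
X_C = 1/(ωC) = 301.4 Ω
Branch 1 (R+jX_L): Z₁ = 3420 + j160.8 Ω, |Z₁| = 3424 Ω
Branch 2 (−jX_C): Z₂ = −j301.4 Ω
Parallel: Z = Z₁Z₂/(Z₁+Z₂), |Z| = 301.5 Ω, ∠Z = -84.95°
|Y| = 1/|Z| = 3.317 mS

3.317 mS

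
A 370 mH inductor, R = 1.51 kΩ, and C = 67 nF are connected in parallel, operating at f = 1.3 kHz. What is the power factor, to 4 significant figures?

0.9505

ω = 2πf = 8168 rad/s
X_L = ωL = 3022 Ω
X_C = 1/(ωC) = 1827 Ω
Parallel: admittances add. Y = 1/R + 1/(jωL) + jωC
Y = (0.0006623 + j0.0002164) S
|Y| = 0.0006967 S → |Z| = 1/|Y| = 1435 Ω, ∠Z = −∠Y = -18.09°
cos φ = cos(-18.09°) = 0.9505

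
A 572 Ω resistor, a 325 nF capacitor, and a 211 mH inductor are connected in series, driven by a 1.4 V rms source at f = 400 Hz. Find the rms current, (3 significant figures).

ω = 2πf = 2513 rad/s
X_L = ωL = 530 Ω
X_C = 1/(ωC) = 1220 Ω
Net reactance X = X_L − X_C = -694 Ω
Z = 572 − j694 Ω
|Z| = √(572² + 694²) = 899 Ω
I = V/|Z| = 1.4/899 = 1.56 mA

1.56 mA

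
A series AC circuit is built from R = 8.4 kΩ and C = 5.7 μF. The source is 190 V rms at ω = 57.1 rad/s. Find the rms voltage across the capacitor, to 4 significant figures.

65.27 V

X_C = 1/(ωC) = 3072 Ω
Z = 8400 − j3072 Ω
|Z| = √(8400² + 3072²) = 8944 Ω
I = V/|Z| = 21.24 mA
V_C = I·|Z_C| = 0.02124 × 3072 = 65.27 V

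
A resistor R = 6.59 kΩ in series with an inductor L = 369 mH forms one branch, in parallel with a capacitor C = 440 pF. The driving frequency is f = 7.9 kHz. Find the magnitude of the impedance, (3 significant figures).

31500 Ω

ω = 2πf = 49640 rad/s
X_L = ωL = 18300 Ω
X_C = 1/(ωC) = 45800 Ω
Branch 1 (R+jX_L): Z₁ = 6590 + j18300 Ω, |Z₁| = 19500 Ω
Branch 2 (−jX_C): Z₂ = −j45800 Ω
Parallel: Z = Z₁Z₂/(Z₁+Z₂), |Z| = 31500 Ω, ∠Z = 56.7°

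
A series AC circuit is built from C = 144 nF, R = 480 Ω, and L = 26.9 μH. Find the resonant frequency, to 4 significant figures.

ω₀ = 1/√(LC) = 1/√(2.69e-05 × 1.44e-07) = 508100 rad/s
f₀ = ω₀/(2π) = 80.87 kHz

80.87 kHz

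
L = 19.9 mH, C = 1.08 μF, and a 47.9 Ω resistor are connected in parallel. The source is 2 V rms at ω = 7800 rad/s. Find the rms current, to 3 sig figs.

X_L = ωL = 155 Ω
X_C = 1/(ωC) = 119 Ω
Parallel: admittances add. Y = 1/R + 1/(jωL) + jωC
Y = (0.0209 + j0.00198) S
|Y| = 0.0210 S → |Z| = 1/|Y| = 47.7 Ω, ∠Z = −∠Y = -5.42°
I = V/|Z| = 2/47.7 = 41.9 mA

41.9 mA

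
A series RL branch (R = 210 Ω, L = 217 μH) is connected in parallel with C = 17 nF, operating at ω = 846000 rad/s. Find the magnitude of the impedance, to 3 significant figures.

X_L = ωL = 184 Ω
X_C = 1/(ωC) = 69.5 Ω
Branch 1 (R+jX_L): Z₁ = 210 + j184 Ω, |Z₁| = 279 Ω
Branch 2 (−jX_C): Z₂ = −j69.5 Ω
Parallel: Z = Z₁Z₂/(Z₁+Z₂), |Z| = 81.2 Ω, ∠Z = -77.3°

81.2 Ω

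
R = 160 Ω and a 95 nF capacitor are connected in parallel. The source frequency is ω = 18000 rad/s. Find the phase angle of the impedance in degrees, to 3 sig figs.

X_C = 1/(ωC) = 585 Ω
Parallel: admittances add. Y = 1/R + jωC
Y = (0.00625 + j0.00171) S
|Y| = 0.00648 S → |Z| = 1/|Y| = 154 Ω, ∠Z = −∠Y = -15.3°

-15.3°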